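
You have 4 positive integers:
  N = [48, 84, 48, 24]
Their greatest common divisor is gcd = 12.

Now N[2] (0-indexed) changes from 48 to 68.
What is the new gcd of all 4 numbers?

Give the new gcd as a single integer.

Answer: 4

Derivation:
Numbers: [48, 84, 48, 24], gcd = 12
Change: index 2, 48 -> 68
gcd of the OTHER numbers (without index 2): gcd([48, 84, 24]) = 12
New gcd = gcd(g_others, new_val) = gcd(12, 68) = 4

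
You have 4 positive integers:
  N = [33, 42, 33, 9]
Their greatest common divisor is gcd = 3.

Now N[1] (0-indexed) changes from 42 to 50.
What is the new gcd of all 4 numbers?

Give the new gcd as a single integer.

Answer: 1

Derivation:
Numbers: [33, 42, 33, 9], gcd = 3
Change: index 1, 42 -> 50
gcd of the OTHER numbers (without index 1): gcd([33, 33, 9]) = 3
New gcd = gcd(g_others, new_val) = gcd(3, 50) = 1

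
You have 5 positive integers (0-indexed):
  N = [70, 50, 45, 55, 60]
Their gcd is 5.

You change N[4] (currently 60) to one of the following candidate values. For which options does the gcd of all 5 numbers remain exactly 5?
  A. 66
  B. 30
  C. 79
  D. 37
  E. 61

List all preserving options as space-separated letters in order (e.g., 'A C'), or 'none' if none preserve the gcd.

Old gcd = 5; gcd of others (without N[4]) = 5
New gcd for candidate v: gcd(5, v). Preserves old gcd iff gcd(5, v) = 5.
  Option A: v=66, gcd(5,66)=1 -> changes
  Option B: v=30, gcd(5,30)=5 -> preserves
  Option C: v=79, gcd(5,79)=1 -> changes
  Option D: v=37, gcd(5,37)=1 -> changes
  Option E: v=61, gcd(5,61)=1 -> changes

Answer: B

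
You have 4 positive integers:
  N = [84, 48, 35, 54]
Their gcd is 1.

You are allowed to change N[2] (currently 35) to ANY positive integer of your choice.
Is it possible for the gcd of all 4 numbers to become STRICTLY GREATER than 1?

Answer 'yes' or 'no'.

Current gcd = 1
gcd of all OTHER numbers (without N[2]=35): gcd([84, 48, 54]) = 6
The new gcd after any change is gcd(6, new_value).
This can be at most 6.
Since 6 > old gcd 1, the gcd CAN increase (e.g., set N[2] = 6).

Answer: yes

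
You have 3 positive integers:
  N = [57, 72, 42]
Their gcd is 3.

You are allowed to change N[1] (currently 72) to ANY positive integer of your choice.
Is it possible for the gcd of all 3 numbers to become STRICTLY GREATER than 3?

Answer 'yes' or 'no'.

Answer: no

Derivation:
Current gcd = 3
gcd of all OTHER numbers (without N[1]=72): gcd([57, 42]) = 3
The new gcd after any change is gcd(3, new_value).
This can be at most 3.
Since 3 = old gcd 3, the gcd can only stay the same or decrease.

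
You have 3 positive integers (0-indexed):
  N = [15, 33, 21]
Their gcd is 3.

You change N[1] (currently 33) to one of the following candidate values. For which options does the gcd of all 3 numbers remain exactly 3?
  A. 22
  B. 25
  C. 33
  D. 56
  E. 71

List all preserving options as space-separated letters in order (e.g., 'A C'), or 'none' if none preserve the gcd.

Old gcd = 3; gcd of others (without N[1]) = 3
New gcd for candidate v: gcd(3, v). Preserves old gcd iff gcd(3, v) = 3.
  Option A: v=22, gcd(3,22)=1 -> changes
  Option B: v=25, gcd(3,25)=1 -> changes
  Option C: v=33, gcd(3,33)=3 -> preserves
  Option D: v=56, gcd(3,56)=1 -> changes
  Option E: v=71, gcd(3,71)=1 -> changes

Answer: C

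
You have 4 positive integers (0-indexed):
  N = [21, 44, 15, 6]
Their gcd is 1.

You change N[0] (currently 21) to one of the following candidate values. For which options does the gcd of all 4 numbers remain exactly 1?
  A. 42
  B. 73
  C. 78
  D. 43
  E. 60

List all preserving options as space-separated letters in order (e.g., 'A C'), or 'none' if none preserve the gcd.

Old gcd = 1; gcd of others (without N[0]) = 1
New gcd for candidate v: gcd(1, v). Preserves old gcd iff gcd(1, v) = 1.
  Option A: v=42, gcd(1,42)=1 -> preserves
  Option B: v=73, gcd(1,73)=1 -> preserves
  Option C: v=78, gcd(1,78)=1 -> preserves
  Option D: v=43, gcd(1,43)=1 -> preserves
  Option E: v=60, gcd(1,60)=1 -> preserves

Answer: A B C D E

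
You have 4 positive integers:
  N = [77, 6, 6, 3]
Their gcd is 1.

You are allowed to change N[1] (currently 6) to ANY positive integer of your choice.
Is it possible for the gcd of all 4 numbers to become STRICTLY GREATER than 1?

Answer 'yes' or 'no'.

Current gcd = 1
gcd of all OTHER numbers (without N[1]=6): gcd([77, 6, 3]) = 1
The new gcd after any change is gcd(1, new_value).
This can be at most 1.
Since 1 = old gcd 1, the gcd can only stay the same or decrease.

Answer: no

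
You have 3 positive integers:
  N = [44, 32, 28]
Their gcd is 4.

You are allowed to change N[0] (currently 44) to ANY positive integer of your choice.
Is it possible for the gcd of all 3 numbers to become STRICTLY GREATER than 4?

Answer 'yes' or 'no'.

Current gcd = 4
gcd of all OTHER numbers (without N[0]=44): gcd([32, 28]) = 4
The new gcd after any change is gcd(4, new_value).
This can be at most 4.
Since 4 = old gcd 4, the gcd can only stay the same or decrease.

Answer: no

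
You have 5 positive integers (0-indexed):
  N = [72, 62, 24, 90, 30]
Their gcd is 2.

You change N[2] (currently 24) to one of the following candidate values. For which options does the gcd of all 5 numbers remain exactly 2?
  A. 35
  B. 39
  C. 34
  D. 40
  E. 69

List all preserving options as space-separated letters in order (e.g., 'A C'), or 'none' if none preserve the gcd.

Old gcd = 2; gcd of others (without N[2]) = 2
New gcd for candidate v: gcd(2, v). Preserves old gcd iff gcd(2, v) = 2.
  Option A: v=35, gcd(2,35)=1 -> changes
  Option B: v=39, gcd(2,39)=1 -> changes
  Option C: v=34, gcd(2,34)=2 -> preserves
  Option D: v=40, gcd(2,40)=2 -> preserves
  Option E: v=69, gcd(2,69)=1 -> changes

Answer: C D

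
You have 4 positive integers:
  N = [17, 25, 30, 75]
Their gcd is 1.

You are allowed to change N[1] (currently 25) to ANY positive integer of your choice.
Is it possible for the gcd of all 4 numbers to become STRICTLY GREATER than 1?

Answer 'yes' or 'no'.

Current gcd = 1
gcd of all OTHER numbers (without N[1]=25): gcd([17, 30, 75]) = 1
The new gcd after any change is gcd(1, new_value).
This can be at most 1.
Since 1 = old gcd 1, the gcd can only stay the same or decrease.

Answer: no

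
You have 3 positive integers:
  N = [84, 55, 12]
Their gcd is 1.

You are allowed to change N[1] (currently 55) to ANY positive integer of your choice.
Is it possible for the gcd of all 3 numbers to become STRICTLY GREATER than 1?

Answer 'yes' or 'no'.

Current gcd = 1
gcd of all OTHER numbers (without N[1]=55): gcd([84, 12]) = 12
The new gcd after any change is gcd(12, new_value).
This can be at most 12.
Since 12 > old gcd 1, the gcd CAN increase (e.g., set N[1] = 12).

Answer: yes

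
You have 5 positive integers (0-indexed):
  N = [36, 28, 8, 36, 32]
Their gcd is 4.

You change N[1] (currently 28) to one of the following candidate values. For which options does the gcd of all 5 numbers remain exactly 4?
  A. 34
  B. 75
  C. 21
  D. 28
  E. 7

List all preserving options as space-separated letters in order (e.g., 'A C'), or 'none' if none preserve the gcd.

Old gcd = 4; gcd of others (without N[1]) = 4
New gcd for candidate v: gcd(4, v). Preserves old gcd iff gcd(4, v) = 4.
  Option A: v=34, gcd(4,34)=2 -> changes
  Option B: v=75, gcd(4,75)=1 -> changes
  Option C: v=21, gcd(4,21)=1 -> changes
  Option D: v=28, gcd(4,28)=4 -> preserves
  Option E: v=7, gcd(4,7)=1 -> changes

Answer: D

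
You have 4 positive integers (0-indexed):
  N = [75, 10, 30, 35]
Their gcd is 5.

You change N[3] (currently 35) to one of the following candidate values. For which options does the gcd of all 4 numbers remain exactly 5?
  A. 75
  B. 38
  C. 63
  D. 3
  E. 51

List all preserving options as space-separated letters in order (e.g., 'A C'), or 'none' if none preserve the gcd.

Old gcd = 5; gcd of others (without N[3]) = 5
New gcd for candidate v: gcd(5, v). Preserves old gcd iff gcd(5, v) = 5.
  Option A: v=75, gcd(5,75)=5 -> preserves
  Option B: v=38, gcd(5,38)=1 -> changes
  Option C: v=63, gcd(5,63)=1 -> changes
  Option D: v=3, gcd(5,3)=1 -> changes
  Option E: v=51, gcd(5,51)=1 -> changes

Answer: A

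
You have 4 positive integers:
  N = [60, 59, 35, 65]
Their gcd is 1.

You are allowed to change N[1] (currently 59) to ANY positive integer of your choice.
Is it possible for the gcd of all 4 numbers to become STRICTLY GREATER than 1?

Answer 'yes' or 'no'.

Current gcd = 1
gcd of all OTHER numbers (without N[1]=59): gcd([60, 35, 65]) = 5
The new gcd after any change is gcd(5, new_value).
This can be at most 5.
Since 5 > old gcd 1, the gcd CAN increase (e.g., set N[1] = 5).

Answer: yes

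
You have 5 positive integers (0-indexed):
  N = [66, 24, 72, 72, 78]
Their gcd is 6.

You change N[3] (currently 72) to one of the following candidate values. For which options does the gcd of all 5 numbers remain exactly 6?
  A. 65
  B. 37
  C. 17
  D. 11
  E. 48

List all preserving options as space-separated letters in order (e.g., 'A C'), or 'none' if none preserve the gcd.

Old gcd = 6; gcd of others (without N[3]) = 6
New gcd for candidate v: gcd(6, v). Preserves old gcd iff gcd(6, v) = 6.
  Option A: v=65, gcd(6,65)=1 -> changes
  Option B: v=37, gcd(6,37)=1 -> changes
  Option C: v=17, gcd(6,17)=1 -> changes
  Option D: v=11, gcd(6,11)=1 -> changes
  Option E: v=48, gcd(6,48)=6 -> preserves

Answer: E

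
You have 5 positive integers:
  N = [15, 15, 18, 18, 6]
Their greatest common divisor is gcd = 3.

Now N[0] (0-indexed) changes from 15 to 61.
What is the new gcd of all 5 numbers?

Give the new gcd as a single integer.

Answer: 1

Derivation:
Numbers: [15, 15, 18, 18, 6], gcd = 3
Change: index 0, 15 -> 61
gcd of the OTHER numbers (without index 0): gcd([15, 18, 18, 6]) = 3
New gcd = gcd(g_others, new_val) = gcd(3, 61) = 1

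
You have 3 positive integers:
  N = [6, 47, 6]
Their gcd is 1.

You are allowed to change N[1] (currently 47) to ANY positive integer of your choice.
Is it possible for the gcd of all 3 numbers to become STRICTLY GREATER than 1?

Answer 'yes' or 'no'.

Current gcd = 1
gcd of all OTHER numbers (without N[1]=47): gcd([6, 6]) = 6
The new gcd after any change is gcd(6, new_value).
This can be at most 6.
Since 6 > old gcd 1, the gcd CAN increase (e.g., set N[1] = 6).

Answer: yes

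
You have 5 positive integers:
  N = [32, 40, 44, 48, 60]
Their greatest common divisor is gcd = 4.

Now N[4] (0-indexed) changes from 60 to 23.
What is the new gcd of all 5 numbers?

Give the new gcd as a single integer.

Numbers: [32, 40, 44, 48, 60], gcd = 4
Change: index 4, 60 -> 23
gcd of the OTHER numbers (without index 4): gcd([32, 40, 44, 48]) = 4
New gcd = gcd(g_others, new_val) = gcd(4, 23) = 1

Answer: 1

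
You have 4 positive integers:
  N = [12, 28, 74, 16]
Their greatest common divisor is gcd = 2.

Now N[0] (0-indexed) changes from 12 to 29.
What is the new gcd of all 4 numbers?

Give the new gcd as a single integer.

Numbers: [12, 28, 74, 16], gcd = 2
Change: index 0, 12 -> 29
gcd of the OTHER numbers (without index 0): gcd([28, 74, 16]) = 2
New gcd = gcd(g_others, new_val) = gcd(2, 29) = 1

Answer: 1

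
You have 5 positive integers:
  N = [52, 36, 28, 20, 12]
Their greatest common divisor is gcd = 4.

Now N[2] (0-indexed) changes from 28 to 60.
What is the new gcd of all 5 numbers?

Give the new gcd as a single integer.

Numbers: [52, 36, 28, 20, 12], gcd = 4
Change: index 2, 28 -> 60
gcd of the OTHER numbers (without index 2): gcd([52, 36, 20, 12]) = 4
New gcd = gcd(g_others, new_val) = gcd(4, 60) = 4

Answer: 4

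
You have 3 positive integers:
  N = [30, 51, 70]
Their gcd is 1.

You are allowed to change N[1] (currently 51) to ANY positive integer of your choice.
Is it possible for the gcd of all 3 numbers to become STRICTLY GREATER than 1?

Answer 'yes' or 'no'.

Answer: yes

Derivation:
Current gcd = 1
gcd of all OTHER numbers (without N[1]=51): gcd([30, 70]) = 10
The new gcd after any change is gcd(10, new_value).
This can be at most 10.
Since 10 > old gcd 1, the gcd CAN increase (e.g., set N[1] = 10).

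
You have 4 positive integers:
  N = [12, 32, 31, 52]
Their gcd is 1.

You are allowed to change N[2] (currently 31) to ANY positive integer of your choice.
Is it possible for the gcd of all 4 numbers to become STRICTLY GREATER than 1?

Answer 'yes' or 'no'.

Current gcd = 1
gcd of all OTHER numbers (without N[2]=31): gcd([12, 32, 52]) = 4
The new gcd after any change is gcd(4, new_value).
This can be at most 4.
Since 4 > old gcd 1, the gcd CAN increase (e.g., set N[2] = 4).

Answer: yes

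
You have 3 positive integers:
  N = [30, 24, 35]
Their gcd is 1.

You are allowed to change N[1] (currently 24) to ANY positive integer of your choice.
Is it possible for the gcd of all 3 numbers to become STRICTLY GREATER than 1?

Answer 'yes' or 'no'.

Current gcd = 1
gcd of all OTHER numbers (without N[1]=24): gcd([30, 35]) = 5
The new gcd after any change is gcd(5, new_value).
This can be at most 5.
Since 5 > old gcd 1, the gcd CAN increase (e.g., set N[1] = 5).

Answer: yes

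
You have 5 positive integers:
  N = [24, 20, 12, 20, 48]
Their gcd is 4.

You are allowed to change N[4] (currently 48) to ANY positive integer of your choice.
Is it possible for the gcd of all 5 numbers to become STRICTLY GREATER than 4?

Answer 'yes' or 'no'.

Current gcd = 4
gcd of all OTHER numbers (without N[4]=48): gcd([24, 20, 12, 20]) = 4
The new gcd after any change is gcd(4, new_value).
This can be at most 4.
Since 4 = old gcd 4, the gcd can only stay the same or decrease.

Answer: no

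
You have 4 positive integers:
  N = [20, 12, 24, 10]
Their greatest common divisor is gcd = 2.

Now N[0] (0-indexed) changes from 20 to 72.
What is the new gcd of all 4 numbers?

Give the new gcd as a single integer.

Answer: 2

Derivation:
Numbers: [20, 12, 24, 10], gcd = 2
Change: index 0, 20 -> 72
gcd of the OTHER numbers (without index 0): gcd([12, 24, 10]) = 2
New gcd = gcd(g_others, new_val) = gcd(2, 72) = 2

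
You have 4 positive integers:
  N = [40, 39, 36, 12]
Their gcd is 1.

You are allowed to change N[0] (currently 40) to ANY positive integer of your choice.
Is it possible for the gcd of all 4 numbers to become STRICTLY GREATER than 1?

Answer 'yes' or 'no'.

Answer: yes

Derivation:
Current gcd = 1
gcd of all OTHER numbers (without N[0]=40): gcd([39, 36, 12]) = 3
The new gcd after any change is gcd(3, new_value).
This can be at most 3.
Since 3 > old gcd 1, the gcd CAN increase (e.g., set N[0] = 3).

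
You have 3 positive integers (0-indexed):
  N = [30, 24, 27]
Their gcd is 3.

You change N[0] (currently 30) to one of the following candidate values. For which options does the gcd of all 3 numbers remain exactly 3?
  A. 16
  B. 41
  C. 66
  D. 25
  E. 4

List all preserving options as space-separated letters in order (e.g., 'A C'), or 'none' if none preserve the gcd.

Answer: C

Derivation:
Old gcd = 3; gcd of others (without N[0]) = 3
New gcd for candidate v: gcd(3, v). Preserves old gcd iff gcd(3, v) = 3.
  Option A: v=16, gcd(3,16)=1 -> changes
  Option B: v=41, gcd(3,41)=1 -> changes
  Option C: v=66, gcd(3,66)=3 -> preserves
  Option D: v=25, gcd(3,25)=1 -> changes
  Option E: v=4, gcd(3,4)=1 -> changes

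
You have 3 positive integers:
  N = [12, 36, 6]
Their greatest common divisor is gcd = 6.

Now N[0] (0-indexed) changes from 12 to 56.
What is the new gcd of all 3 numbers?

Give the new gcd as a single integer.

Answer: 2

Derivation:
Numbers: [12, 36, 6], gcd = 6
Change: index 0, 12 -> 56
gcd of the OTHER numbers (without index 0): gcd([36, 6]) = 6
New gcd = gcd(g_others, new_val) = gcd(6, 56) = 2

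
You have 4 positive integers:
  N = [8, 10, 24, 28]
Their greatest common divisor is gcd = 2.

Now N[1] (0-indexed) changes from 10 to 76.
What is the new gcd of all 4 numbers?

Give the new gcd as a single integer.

Answer: 4

Derivation:
Numbers: [8, 10, 24, 28], gcd = 2
Change: index 1, 10 -> 76
gcd of the OTHER numbers (without index 1): gcd([8, 24, 28]) = 4
New gcd = gcd(g_others, new_val) = gcd(4, 76) = 4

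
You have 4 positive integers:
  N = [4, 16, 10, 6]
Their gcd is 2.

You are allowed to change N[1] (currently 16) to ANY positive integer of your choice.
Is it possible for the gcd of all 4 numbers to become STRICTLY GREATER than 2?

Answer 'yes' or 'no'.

Current gcd = 2
gcd of all OTHER numbers (without N[1]=16): gcd([4, 10, 6]) = 2
The new gcd after any change is gcd(2, new_value).
This can be at most 2.
Since 2 = old gcd 2, the gcd can only stay the same or decrease.

Answer: no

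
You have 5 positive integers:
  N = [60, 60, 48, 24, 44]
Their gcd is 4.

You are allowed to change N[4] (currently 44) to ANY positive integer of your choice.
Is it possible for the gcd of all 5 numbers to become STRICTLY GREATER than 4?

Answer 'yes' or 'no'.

Answer: yes

Derivation:
Current gcd = 4
gcd of all OTHER numbers (without N[4]=44): gcd([60, 60, 48, 24]) = 12
The new gcd after any change is gcd(12, new_value).
This can be at most 12.
Since 12 > old gcd 4, the gcd CAN increase (e.g., set N[4] = 12).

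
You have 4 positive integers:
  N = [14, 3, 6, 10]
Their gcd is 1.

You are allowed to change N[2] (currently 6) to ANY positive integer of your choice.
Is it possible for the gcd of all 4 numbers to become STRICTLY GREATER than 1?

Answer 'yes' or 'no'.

Answer: no

Derivation:
Current gcd = 1
gcd of all OTHER numbers (without N[2]=6): gcd([14, 3, 10]) = 1
The new gcd after any change is gcd(1, new_value).
This can be at most 1.
Since 1 = old gcd 1, the gcd can only stay the same or decrease.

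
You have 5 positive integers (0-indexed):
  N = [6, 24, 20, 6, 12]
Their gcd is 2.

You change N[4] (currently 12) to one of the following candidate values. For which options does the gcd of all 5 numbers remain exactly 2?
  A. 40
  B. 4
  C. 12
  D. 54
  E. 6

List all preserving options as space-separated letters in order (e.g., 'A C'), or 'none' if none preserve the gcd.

Old gcd = 2; gcd of others (without N[4]) = 2
New gcd for candidate v: gcd(2, v). Preserves old gcd iff gcd(2, v) = 2.
  Option A: v=40, gcd(2,40)=2 -> preserves
  Option B: v=4, gcd(2,4)=2 -> preserves
  Option C: v=12, gcd(2,12)=2 -> preserves
  Option D: v=54, gcd(2,54)=2 -> preserves
  Option E: v=6, gcd(2,6)=2 -> preserves

Answer: A B C D E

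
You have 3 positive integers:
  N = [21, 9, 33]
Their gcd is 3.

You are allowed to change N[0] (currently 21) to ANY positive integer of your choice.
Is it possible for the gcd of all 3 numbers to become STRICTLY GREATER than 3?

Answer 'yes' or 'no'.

Answer: no

Derivation:
Current gcd = 3
gcd of all OTHER numbers (without N[0]=21): gcd([9, 33]) = 3
The new gcd after any change is gcd(3, new_value).
This can be at most 3.
Since 3 = old gcd 3, the gcd can only stay the same or decrease.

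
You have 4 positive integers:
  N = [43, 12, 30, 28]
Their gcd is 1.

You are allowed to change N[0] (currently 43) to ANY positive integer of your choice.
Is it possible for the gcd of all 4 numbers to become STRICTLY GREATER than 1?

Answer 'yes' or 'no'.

Current gcd = 1
gcd of all OTHER numbers (without N[0]=43): gcd([12, 30, 28]) = 2
The new gcd after any change is gcd(2, new_value).
This can be at most 2.
Since 2 > old gcd 1, the gcd CAN increase (e.g., set N[0] = 2).

Answer: yes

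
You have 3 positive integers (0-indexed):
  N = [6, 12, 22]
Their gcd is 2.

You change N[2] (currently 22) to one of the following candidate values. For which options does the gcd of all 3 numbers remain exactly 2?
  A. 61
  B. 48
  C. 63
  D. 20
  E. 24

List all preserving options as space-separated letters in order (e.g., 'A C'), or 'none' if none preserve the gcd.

Answer: D

Derivation:
Old gcd = 2; gcd of others (without N[2]) = 6
New gcd for candidate v: gcd(6, v). Preserves old gcd iff gcd(6, v) = 2.
  Option A: v=61, gcd(6,61)=1 -> changes
  Option B: v=48, gcd(6,48)=6 -> changes
  Option C: v=63, gcd(6,63)=3 -> changes
  Option D: v=20, gcd(6,20)=2 -> preserves
  Option E: v=24, gcd(6,24)=6 -> changes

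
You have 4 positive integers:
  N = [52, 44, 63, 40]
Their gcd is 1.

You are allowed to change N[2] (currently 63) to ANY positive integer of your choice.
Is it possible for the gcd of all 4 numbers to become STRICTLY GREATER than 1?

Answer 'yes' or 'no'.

Current gcd = 1
gcd of all OTHER numbers (without N[2]=63): gcd([52, 44, 40]) = 4
The new gcd after any change is gcd(4, new_value).
This can be at most 4.
Since 4 > old gcd 1, the gcd CAN increase (e.g., set N[2] = 4).

Answer: yes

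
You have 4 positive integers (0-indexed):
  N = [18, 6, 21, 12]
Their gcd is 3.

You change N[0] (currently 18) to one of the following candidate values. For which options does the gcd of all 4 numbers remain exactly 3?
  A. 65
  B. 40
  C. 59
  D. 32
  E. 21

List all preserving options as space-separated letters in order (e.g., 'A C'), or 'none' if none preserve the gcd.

Old gcd = 3; gcd of others (without N[0]) = 3
New gcd for candidate v: gcd(3, v). Preserves old gcd iff gcd(3, v) = 3.
  Option A: v=65, gcd(3,65)=1 -> changes
  Option B: v=40, gcd(3,40)=1 -> changes
  Option C: v=59, gcd(3,59)=1 -> changes
  Option D: v=32, gcd(3,32)=1 -> changes
  Option E: v=21, gcd(3,21)=3 -> preserves

Answer: E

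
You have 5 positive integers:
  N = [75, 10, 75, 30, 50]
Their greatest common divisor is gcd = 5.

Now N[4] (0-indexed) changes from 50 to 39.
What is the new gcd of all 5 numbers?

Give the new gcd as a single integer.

Answer: 1

Derivation:
Numbers: [75, 10, 75, 30, 50], gcd = 5
Change: index 4, 50 -> 39
gcd of the OTHER numbers (without index 4): gcd([75, 10, 75, 30]) = 5
New gcd = gcd(g_others, new_val) = gcd(5, 39) = 1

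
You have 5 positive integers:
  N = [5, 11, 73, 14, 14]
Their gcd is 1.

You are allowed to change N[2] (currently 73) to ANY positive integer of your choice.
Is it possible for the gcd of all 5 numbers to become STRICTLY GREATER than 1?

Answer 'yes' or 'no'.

Answer: no

Derivation:
Current gcd = 1
gcd of all OTHER numbers (without N[2]=73): gcd([5, 11, 14, 14]) = 1
The new gcd after any change is gcd(1, new_value).
This can be at most 1.
Since 1 = old gcd 1, the gcd can only stay the same or decrease.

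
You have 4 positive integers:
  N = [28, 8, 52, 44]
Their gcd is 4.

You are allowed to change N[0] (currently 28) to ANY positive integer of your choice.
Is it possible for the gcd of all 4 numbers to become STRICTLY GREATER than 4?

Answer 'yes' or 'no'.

Answer: no

Derivation:
Current gcd = 4
gcd of all OTHER numbers (without N[0]=28): gcd([8, 52, 44]) = 4
The new gcd after any change is gcd(4, new_value).
This can be at most 4.
Since 4 = old gcd 4, the gcd can only stay the same or decrease.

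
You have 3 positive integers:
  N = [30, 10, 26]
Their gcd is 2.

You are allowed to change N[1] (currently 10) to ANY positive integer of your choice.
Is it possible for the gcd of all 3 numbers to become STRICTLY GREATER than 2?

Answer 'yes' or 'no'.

Answer: no

Derivation:
Current gcd = 2
gcd of all OTHER numbers (without N[1]=10): gcd([30, 26]) = 2
The new gcd after any change is gcd(2, new_value).
This can be at most 2.
Since 2 = old gcd 2, the gcd can only stay the same or decrease.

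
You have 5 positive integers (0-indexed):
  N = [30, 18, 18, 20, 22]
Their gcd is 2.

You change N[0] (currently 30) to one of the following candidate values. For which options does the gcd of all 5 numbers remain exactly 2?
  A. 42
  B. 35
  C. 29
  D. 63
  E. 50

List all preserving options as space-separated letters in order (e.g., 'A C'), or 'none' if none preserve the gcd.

Answer: A E

Derivation:
Old gcd = 2; gcd of others (without N[0]) = 2
New gcd for candidate v: gcd(2, v). Preserves old gcd iff gcd(2, v) = 2.
  Option A: v=42, gcd(2,42)=2 -> preserves
  Option B: v=35, gcd(2,35)=1 -> changes
  Option C: v=29, gcd(2,29)=1 -> changes
  Option D: v=63, gcd(2,63)=1 -> changes
  Option E: v=50, gcd(2,50)=2 -> preserves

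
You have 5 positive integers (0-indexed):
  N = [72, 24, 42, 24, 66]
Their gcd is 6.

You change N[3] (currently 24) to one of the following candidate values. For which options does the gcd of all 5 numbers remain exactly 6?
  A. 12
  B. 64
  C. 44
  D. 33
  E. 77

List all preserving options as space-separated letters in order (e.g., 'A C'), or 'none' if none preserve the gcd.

Old gcd = 6; gcd of others (without N[3]) = 6
New gcd for candidate v: gcd(6, v). Preserves old gcd iff gcd(6, v) = 6.
  Option A: v=12, gcd(6,12)=6 -> preserves
  Option B: v=64, gcd(6,64)=2 -> changes
  Option C: v=44, gcd(6,44)=2 -> changes
  Option D: v=33, gcd(6,33)=3 -> changes
  Option E: v=77, gcd(6,77)=1 -> changes

Answer: A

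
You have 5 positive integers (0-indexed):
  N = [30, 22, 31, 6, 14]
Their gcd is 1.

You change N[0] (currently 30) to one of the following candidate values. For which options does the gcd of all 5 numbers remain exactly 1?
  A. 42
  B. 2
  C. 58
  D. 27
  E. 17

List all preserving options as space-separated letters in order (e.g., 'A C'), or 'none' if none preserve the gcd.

Answer: A B C D E

Derivation:
Old gcd = 1; gcd of others (without N[0]) = 1
New gcd for candidate v: gcd(1, v). Preserves old gcd iff gcd(1, v) = 1.
  Option A: v=42, gcd(1,42)=1 -> preserves
  Option B: v=2, gcd(1,2)=1 -> preserves
  Option C: v=58, gcd(1,58)=1 -> preserves
  Option D: v=27, gcd(1,27)=1 -> preserves
  Option E: v=17, gcd(1,17)=1 -> preserves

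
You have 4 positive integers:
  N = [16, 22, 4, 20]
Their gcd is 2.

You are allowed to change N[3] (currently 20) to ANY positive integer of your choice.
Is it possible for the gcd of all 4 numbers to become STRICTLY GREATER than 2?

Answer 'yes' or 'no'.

Answer: no

Derivation:
Current gcd = 2
gcd of all OTHER numbers (without N[3]=20): gcd([16, 22, 4]) = 2
The new gcd after any change is gcd(2, new_value).
This can be at most 2.
Since 2 = old gcd 2, the gcd can only stay the same or decrease.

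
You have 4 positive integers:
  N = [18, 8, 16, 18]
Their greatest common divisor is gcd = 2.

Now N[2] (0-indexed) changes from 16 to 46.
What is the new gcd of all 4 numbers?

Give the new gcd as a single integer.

Numbers: [18, 8, 16, 18], gcd = 2
Change: index 2, 16 -> 46
gcd of the OTHER numbers (without index 2): gcd([18, 8, 18]) = 2
New gcd = gcd(g_others, new_val) = gcd(2, 46) = 2

Answer: 2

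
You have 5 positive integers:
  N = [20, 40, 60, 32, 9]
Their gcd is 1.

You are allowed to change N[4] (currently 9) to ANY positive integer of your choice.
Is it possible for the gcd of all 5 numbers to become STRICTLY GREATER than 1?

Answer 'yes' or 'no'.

Answer: yes

Derivation:
Current gcd = 1
gcd of all OTHER numbers (without N[4]=9): gcd([20, 40, 60, 32]) = 4
The new gcd after any change is gcd(4, new_value).
This can be at most 4.
Since 4 > old gcd 1, the gcd CAN increase (e.g., set N[4] = 4).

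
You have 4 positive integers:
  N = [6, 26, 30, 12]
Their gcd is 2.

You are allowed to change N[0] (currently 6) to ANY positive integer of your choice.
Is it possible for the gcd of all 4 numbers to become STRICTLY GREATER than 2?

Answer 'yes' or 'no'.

Answer: no

Derivation:
Current gcd = 2
gcd of all OTHER numbers (without N[0]=6): gcd([26, 30, 12]) = 2
The new gcd after any change is gcd(2, new_value).
This can be at most 2.
Since 2 = old gcd 2, the gcd can only stay the same or decrease.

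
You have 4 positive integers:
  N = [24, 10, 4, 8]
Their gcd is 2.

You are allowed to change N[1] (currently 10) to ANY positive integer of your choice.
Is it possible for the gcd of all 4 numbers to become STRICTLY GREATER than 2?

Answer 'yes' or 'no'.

Current gcd = 2
gcd of all OTHER numbers (without N[1]=10): gcd([24, 4, 8]) = 4
The new gcd after any change is gcd(4, new_value).
This can be at most 4.
Since 4 > old gcd 2, the gcd CAN increase (e.g., set N[1] = 4).

Answer: yes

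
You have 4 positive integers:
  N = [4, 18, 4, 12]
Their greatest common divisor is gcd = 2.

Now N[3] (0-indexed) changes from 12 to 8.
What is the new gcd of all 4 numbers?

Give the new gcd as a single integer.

Answer: 2

Derivation:
Numbers: [4, 18, 4, 12], gcd = 2
Change: index 3, 12 -> 8
gcd of the OTHER numbers (without index 3): gcd([4, 18, 4]) = 2
New gcd = gcd(g_others, new_val) = gcd(2, 8) = 2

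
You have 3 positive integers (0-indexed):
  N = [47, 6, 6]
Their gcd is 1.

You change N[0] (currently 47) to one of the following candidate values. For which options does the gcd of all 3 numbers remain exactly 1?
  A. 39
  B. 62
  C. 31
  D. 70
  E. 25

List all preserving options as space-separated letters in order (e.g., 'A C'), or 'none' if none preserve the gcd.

Answer: C E

Derivation:
Old gcd = 1; gcd of others (without N[0]) = 6
New gcd for candidate v: gcd(6, v). Preserves old gcd iff gcd(6, v) = 1.
  Option A: v=39, gcd(6,39)=3 -> changes
  Option B: v=62, gcd(6,62)=2 -> changes
  Option C: v=31, gcd(6,31)=1 -> preserves
  Option D: v=70, gcd(6,70)=2 -> changes
  Option E: v=25, gcd(6,25)=1 -> preserves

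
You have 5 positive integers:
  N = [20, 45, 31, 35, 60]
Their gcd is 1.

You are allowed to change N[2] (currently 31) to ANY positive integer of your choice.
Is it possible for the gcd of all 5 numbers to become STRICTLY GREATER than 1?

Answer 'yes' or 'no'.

Current gcd = 1
gcd of all OTHER numbers (without N[2]=31): gcd([20, 45, 35, 60]) = 5
The new gcd after any change is gcd(5, new_value).
This can be at most 5.
Since 5 > old gcd 1, the gcd CAN increase (e.g., set N[2] = 5).

Answer: yes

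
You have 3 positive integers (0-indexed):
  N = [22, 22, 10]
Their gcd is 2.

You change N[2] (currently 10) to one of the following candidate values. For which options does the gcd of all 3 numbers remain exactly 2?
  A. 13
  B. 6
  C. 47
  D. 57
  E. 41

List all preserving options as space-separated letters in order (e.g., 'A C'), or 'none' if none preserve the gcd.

Old gcd = 2; gcd of others (without N[2]) = 22
New gcd for candidate v: gcd(22, v). Preserves old gcd iff gcd(22, v) = 2.
  Option A: v=13, gcd(22,13)=1 -> changes
  Option B: v=6, gcd(22,6)=2 -> preserves
  Option C: v=47, gcd(22,47)=1 -> changes
  Option D: v=57, gcd(22,57)=1 -> changes
  Option E: v=41, gcd(22,41)=1 -> changes

Answer: B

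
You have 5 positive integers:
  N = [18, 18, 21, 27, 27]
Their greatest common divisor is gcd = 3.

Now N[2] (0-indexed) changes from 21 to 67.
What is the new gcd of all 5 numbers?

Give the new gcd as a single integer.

Numbers: [18, 18, 21, 27, 27], gcd = 3
Change: index 2, 21 -> 67
gcd of the OTHER numbers (without index 2): gcd([18, 18, 27, 27]) = 9
New gcd = gcd(g_others, new_val) = gcd(9, 67) = 1

Answer: 1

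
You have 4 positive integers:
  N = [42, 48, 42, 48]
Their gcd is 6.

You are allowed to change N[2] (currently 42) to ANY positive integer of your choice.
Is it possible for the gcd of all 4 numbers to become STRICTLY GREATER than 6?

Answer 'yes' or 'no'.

Answer: no

Derivation:
Current gcd = 6
gcd of all OTHER numbers (without N[2]=42): gcd([42, 48, 48]) = 6
The new gcd after any change is gcd(6, new_value).
This can be at most 6.
Since 6 = old gcd 6, the gcd can only stay the same or decrease.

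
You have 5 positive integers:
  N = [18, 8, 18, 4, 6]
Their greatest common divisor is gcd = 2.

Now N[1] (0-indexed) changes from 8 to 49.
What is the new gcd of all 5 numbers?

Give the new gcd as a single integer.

Answer: 1

Derivation:
Numbers: [18, 8, 18, 4, 6], gcd = 2
Change: index 1, 8 -> 49
gcd of the OTHER numbers (without index 1): gcd([18, 18, 4, 6]) = 2
New gcd = gcd(g_others, new_val) = gcd(2, 49) = 1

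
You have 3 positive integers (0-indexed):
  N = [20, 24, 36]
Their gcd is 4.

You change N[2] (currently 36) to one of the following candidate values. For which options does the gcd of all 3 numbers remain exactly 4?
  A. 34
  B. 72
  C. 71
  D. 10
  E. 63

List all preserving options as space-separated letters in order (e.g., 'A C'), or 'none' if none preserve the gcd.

Old gcd = 4; gcd of others (without N[2]) = 4
New gcd for candidate v: gcd(4, v). Preserves old gcd iff gcd(4, v) = 4.
  Option A: v=34, gcd(4,34)=2 -> changes
  Option B: v=72, gcd(4,72)=4 -> preserves
  Option C: v=71, gcd(4,71)=1 -> changes
  Option D: v=10, gcd(4,10)=2 -> changes
  Option E: v=63, gcd(4,63)=1 -> changes

Answer: B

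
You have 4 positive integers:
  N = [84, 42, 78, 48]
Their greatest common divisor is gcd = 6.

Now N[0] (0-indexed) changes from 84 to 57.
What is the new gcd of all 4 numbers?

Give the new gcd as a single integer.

Numbers: [84, 42, 78, 48], gcd = 6
Change: index 0, 84 -> 57
gcd of the OTHER numbers (without index 0): gcd([42, 78, 48]) = 6
New gcd = gcd(g_others, new_val) = gcd(6, 57) = 3

Answer: 3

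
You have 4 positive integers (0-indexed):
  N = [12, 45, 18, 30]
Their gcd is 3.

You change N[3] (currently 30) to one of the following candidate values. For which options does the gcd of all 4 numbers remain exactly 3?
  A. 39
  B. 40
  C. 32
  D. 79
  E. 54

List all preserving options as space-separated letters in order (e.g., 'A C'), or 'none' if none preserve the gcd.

Old gcd = 3; gcd of others (without N[3]) = 3
New gcd for candidate v: gcd(3, v). Preserves old gcd iff gcd(3, v) = 3.
  Option A: v=39, gcd(3,39)=3 -> preserves
  Option B: v=40, gcd(3,40)=1 -> changes
  Option C: v=32, gcd(3,32)=1 -> changes
  Option D: v=79, gcd(3,79)=1 -> changes
  Option E: v=54, gcd(3,54)=3 -> preserves

Answer: A E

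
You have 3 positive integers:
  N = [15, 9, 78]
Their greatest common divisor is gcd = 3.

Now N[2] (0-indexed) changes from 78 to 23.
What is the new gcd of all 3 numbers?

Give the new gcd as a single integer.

Numbers: [15, 9, 78], gcd = 3
Change: index 2, 78 -> 23
gcd of the OTHER numbers (without index 2): gcd([15, 9]) = 3
New gcd = gcd(g_others, new_val) = gcd(3, 23) = 1

Answer: 1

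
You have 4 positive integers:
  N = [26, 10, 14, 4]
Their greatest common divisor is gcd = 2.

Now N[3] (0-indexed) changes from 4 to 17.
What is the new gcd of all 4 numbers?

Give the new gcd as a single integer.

Answer: 1

Derivation:
Numbers: [26, 10, 14, 4], gcd = 2
Change: index 3, 4 -> 17
gcd of the OTHER numbers (without index 3): gcd([26, 10, 14]) = 2
New gcd = gcd(g_others, new_val) = gcd(2, 17) = 1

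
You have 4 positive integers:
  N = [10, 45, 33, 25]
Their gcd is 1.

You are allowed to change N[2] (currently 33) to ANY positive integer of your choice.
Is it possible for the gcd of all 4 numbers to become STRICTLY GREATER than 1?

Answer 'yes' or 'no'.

Current gcd = 1
gcd of all OTHER numbers (without N[2]=33): gcd([10, 45, 25]) = 5
The new gcd after any change is gcd(5, new_value).
This can be at most 5.
Since 5 > old gcd 1, the gcd CAN increase (e.g., set N[2] = 5).

Answer: yes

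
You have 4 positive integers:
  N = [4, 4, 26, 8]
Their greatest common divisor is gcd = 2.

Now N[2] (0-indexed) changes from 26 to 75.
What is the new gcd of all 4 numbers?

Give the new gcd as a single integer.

Numbers: [4, 4, 26, 8], gcd = 2
Change: index 2, 26 -> 75
gcd of the OTHER numbers (without index 2): gcd([4, 4, 8]) = 4
New gcd = gcd(g_others, new_val) = gcd(4, 75) = 1

Answer: 1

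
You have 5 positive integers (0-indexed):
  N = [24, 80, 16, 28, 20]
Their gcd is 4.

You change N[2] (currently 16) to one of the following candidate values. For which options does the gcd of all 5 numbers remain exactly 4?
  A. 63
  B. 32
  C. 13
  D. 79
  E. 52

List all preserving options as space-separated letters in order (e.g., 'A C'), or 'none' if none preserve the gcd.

Old gcd = 4; gcd of others (without N[2]) = 4
New gcd for candidate v: gcd(4, v). Preserves old gcd iff gcd(4, v) = 4.
  Option A: v=63, gcd(4,63)=1 -> changes
  Option B: v=32, gcd(4,32)=4 -> preserves
  Option C: v=13, gcd(4,13)=1 -> changes
  Option D: v=79, gcd(4,79)=1 -> changes
  Option E: v=52, gcd(4,52)=4 -> preserves

Answer: B E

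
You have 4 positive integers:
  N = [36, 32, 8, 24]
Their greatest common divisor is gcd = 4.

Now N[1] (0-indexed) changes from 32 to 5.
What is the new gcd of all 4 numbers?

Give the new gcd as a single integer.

Numbers: [36, 32, 8, 24], gcd = 4
Change: index 1, 32 -> 5
gcd of the OTHER numbers (without index 1): gcd([36, 8, 24]) = 4
New gcd = gcd(g_others, new_val) = gcd(4, 5) = 1

Answer: 1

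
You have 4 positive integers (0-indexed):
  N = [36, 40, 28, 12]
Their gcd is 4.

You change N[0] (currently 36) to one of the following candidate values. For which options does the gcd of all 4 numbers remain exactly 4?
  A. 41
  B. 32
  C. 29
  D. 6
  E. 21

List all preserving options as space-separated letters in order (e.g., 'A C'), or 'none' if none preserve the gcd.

Answer: B

Derivation:
Old gcd = 4; gcd of others (without N[0]) = 4
New gcd for candidate v: gcd(4, v). Preserves old gcd iff gcd(4, v) = 4.
  Option A: v=41, gcd(4,41)=1 -> changes
  Option B: v=32, gcd(4,32)=4 -> preserves
  Option C: v=29, gcd(4,29)=1 -> changes
  Option D: v=6, gcd(4,6)=2 -> changes
  Option E: v=21, gcd(4,21)=1 -> changes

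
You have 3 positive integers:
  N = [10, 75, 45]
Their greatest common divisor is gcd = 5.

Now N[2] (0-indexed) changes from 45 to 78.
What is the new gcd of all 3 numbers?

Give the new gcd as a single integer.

Numbers: [10, 75, 45], gcd = 5
Change: index 2, 45 -> 78
gcd of the OTHER numbers (without index 2): gcd([10, 75]) = 5
New gcd = gcd(g_others, new_val) = gcd(5, 78) = 1

Answer: 1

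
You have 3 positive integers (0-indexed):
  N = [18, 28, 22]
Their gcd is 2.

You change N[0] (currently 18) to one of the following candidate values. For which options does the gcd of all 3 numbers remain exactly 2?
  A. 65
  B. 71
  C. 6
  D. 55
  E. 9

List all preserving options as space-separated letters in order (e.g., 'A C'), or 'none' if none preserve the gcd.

Old gcd = 2; gcd of others (without N[0]) = 2
New gcd for candidate v: gcd(2, v). Preserves old gcd iff gcd(2, v) = 2.
  Option A: v=65, gcd(2,65)=1 -> changes
  Option B: v=71, gcd(2,71)=1 -> changes
  Option C: v=6, gcd(2,6)=2 -> preserves
  Option D: v=55, gcd(2,55)=1 -> changes
  Option E: v=9, gcd(2,9)=1 -> changes

Answer: C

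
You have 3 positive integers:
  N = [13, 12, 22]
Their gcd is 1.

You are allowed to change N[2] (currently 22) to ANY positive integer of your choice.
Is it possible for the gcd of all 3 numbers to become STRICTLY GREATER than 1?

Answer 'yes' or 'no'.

Answer: no

Derivation:
Current gcd = 1
gcd of all OTHER numbers (without N[2]=22): gcd([13, 12]) = 1
The new gcd after any change is gcd(1, new_value).
This can be at most 1.
Since 1 = old gcd 1, the gcd can only stay the same or decrease.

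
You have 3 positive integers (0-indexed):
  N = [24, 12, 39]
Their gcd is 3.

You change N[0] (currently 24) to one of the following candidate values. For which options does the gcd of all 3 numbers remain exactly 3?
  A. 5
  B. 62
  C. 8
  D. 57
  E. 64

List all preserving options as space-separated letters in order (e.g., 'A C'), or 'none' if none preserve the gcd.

Old gcd = 3; gcd of others (without N[0]) = 3
New gcd for candidate v: gcd(3, v). Preserves old gcd iff gcd(3, v) = 3.
  Option A: v=5, gcd(3,5)=1 -> changes
  Option B: v=62, gcd(3,62)=1 -> changes
  Option C: v=8, gcd(3,8)=1 -> changes
  Option D: v=57, gcd(3,57)=3 -> preserves
  Option E: v=64, gcd(3,64)=1 -> changes

Answer: D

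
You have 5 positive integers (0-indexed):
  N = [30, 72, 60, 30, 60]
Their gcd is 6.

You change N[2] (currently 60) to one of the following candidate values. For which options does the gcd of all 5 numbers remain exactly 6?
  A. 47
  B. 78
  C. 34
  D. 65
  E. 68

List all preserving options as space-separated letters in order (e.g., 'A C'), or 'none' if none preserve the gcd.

Old gcd = 6; gcd of others (without N[2]) = 6
New gcd for candidate v: gcd(6, v). Preserves old gcd iff gcd(6, v) = 6.
  Option A: v=47, gcd(6,47)=1 -> changes
  Option B: v=78, gcd(6,78)=6 -> preserves
  Option C: v=34, gcd(6,34)=2 -> changes
  Option D: v=65, gcd(6,65)=1 -> changes
  Option E: v=68, gcd(6,68)=2 -> changes

Answer: B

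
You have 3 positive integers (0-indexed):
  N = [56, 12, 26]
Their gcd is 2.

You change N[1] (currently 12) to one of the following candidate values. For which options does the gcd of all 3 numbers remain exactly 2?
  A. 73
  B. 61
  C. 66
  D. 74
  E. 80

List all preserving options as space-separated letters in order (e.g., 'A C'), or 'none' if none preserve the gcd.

Old gcd = 2; gcd of others (without N[1]) = 2
New gcd for candidate v: gcd(2, v). Preserves old gcd iff gcd(2, v) = 2.
  Option A: v=73, gcd(2,73)=1 -> changes
  Option B: v=61, gcd(2,61)=1 -> changes
  Option C: v=66, gcd(2,66)=2 -> preserves
  Option D: v=74, gcd(2,74)=2 -> preserves
  Option E: v=80, gcd(2,80)=2 -> preserves

Answer: C D E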